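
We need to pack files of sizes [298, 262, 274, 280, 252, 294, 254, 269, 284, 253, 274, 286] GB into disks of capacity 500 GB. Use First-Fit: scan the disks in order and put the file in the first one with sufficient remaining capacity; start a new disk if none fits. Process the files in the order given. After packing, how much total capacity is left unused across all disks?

2720

disk 1: place 298 GB, 202 GB left
disk 2: place 262 GB, 238 GB left
disk 3: place 274 GB, 226 GB left
disk 4: place 280 GB, 220 GB left
disk 5: place 252 GB, 248 GB left
disk 6: place 294 GB, 206 GB left
disk 7: place 254 GB, 246 GB left
disk 8: place 269 GB, 231 GB left
disk 9: place 284 GB, 216 GB left
disk 10: place 253 GB, 247 GB left
disk 11: place 274 GB, 226 GB left
disk 12: place 286 GB, 214 GB left
12 disks × 500 GB = 6000 GB; used 3280 GB; unused 2720 GB.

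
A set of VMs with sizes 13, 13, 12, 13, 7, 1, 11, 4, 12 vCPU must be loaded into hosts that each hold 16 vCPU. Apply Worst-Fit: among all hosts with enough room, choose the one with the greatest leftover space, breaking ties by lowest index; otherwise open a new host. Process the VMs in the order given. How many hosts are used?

7 hosts

host 1: place 13 vCPU, 3 vCPU left
host 2: place 13 vCPU, 3 vCPU left
host 3: place 12 vCPU, 4 vCPU left
host 4: place 13 vCPU, 3 vCPU left
host 5: place 7 vCPU, 9 vCPU left
host 5: place 1 vCPU, 8 vCPU left
host 6: place 11 vCPU, 5 vCPU left
host 5: place 4 vCPU, 4 vCPU left
host 7: place 12 vCPU, 4 vCPU left
Final hosts: [13] [13] [12] [13] [7,1,4] [11] [12].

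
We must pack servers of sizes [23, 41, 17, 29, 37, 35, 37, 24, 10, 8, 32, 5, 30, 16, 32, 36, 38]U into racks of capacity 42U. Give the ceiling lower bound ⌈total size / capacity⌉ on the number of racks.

Total size = 23 + 41 + 17 + 29 + 37 + 35 + 37 + 24 + 10 + 8 + 32 + 5 + 30 + 16 + 32 + 36 + 38 = 450U.
⌈450 / 42⌉ = 11.

11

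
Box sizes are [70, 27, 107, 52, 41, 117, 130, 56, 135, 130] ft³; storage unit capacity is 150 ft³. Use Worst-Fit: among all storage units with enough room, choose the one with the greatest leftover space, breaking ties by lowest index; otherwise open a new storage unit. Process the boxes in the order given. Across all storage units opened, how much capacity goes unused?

185

Put 70 ft³ in storage unit 1; 80 ft³ remain.
Put 27 ft³ in storage unit 1; 53 ft³ remain.
Put 107 ft³ in storage unit 2; 43 ft³ remain.
Put 52 ft³ in storage unit 1; 1 ft³ remain.
Put 41 ft³ in storage unit 2; 2 ft³ remain.
Put 117 ft³ in storage unit 3; 33 ft³ remain.
Put 130 ft³ in storage unit 4; 20 ft³ remain.
Put 56 ft³ in storage unit 5; 94 ft³ remain.
Put 135 ft³ in storage unit 6; 15 ft³ remain.
Put 130 ft³ in storage unit 7; 20 ft³ remain.
7 storage units × 150 ft³ = 1050 ft³; used 865 ft³; unused 185 ft³.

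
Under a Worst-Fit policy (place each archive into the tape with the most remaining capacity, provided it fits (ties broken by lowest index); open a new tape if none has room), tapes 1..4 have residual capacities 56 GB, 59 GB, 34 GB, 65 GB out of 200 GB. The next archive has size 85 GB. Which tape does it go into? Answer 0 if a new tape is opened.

0

No tape has ≥ 85 GB free, so a new tape is opened.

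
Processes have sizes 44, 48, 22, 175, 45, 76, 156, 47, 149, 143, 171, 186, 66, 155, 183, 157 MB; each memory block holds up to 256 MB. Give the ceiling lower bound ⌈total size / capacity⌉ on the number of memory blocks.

8

Total size = 44 + 48 + 22 + 175 + 45 + 76 + 156 + 47 + 149 + 143 + 171 + 186 + 66 + 155 + 183 + 157 = 1823 MB.
⌈1823 / 256⌉ = 8.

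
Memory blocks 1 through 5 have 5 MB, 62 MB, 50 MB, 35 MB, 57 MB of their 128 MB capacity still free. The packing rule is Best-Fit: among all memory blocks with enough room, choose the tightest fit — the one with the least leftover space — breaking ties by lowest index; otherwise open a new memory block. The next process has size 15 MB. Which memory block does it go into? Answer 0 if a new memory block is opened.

4

Memory blocks with room: memory block 2 (62 MB), memory block 3 (50 MB), memory block 4 (35 MB), memory block 5 (57 MB).
Tightest fit is memory block 4 with 35 MB free.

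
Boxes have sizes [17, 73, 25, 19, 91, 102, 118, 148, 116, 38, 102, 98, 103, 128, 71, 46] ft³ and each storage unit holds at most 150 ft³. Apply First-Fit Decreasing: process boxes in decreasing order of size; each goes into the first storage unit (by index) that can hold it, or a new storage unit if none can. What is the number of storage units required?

10 storage units

Sorted descending: 148, 128, 118, 116, 103, 102, 102, 98, 91, 73, 71, 46, 38, 25, 19, 17.
148 ft³ → storage unit 1 (remaining 2 ft³)
128 ft³ → storage unit 2 (remaining 22 ft³)
118 ft³ → storage unit 3 (remaining 32 ft³)
116 ft³ → storage unit 4 (remaining 34 ft³)
103 ft³ → storage unit 5 (remaining 47 ft³)
102 ft³ → storage unit 6 (remaining 48 ft³)
102 ft³ → storage unit 7 (remaining 48 ft³)
98 ft³ → storage unit 8 (remaining 52 ft³)
91 ft³ → storage unit 9 (remaining 59 ft³)
73 ft³ → storage unit 10 (remaining 77 ft³)
71 ft³ → storage unit 10 (remaining 6 ft³)
46 ft³ → storage unit 5 (remaining 1 ft³)
38 ft³ → storage unit 6 (remaining 10 ft³)
25 ft³ → storage unit 3 (remaining 7 ft³)
19 ft³ → storage unit 2 (remaining 3 ft³)
17 ft³ → storage unit 4 (remaining 17 ft³)
Final storage units: [148] [128,19] [118,25] [116,17] [103,46] [102,38] [102] [98] [91] [73,71].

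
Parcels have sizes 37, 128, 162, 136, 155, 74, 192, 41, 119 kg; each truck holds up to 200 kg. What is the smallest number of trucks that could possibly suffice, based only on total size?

6

Total size = 37 + 128 + 162 + 136 + 155 + 74 + 192 + 41 + 119 = 1044 kg.
⌈1044 / 200⌉ = 6.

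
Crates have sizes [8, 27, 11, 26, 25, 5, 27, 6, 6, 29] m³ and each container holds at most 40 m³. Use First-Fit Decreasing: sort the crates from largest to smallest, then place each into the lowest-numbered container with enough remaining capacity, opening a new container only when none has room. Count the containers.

Sorted descending: 29, 27, 27, 26, 25, 11, 8, 6, 6, 5.
Put 29 m³ in container 1; 11 m³ remain.
Put 27 m³ in container 2; 13 m³ remain.
Put 27 m³ in container 3; 13 m³ remain.
Put 26 m³ in container 4; 14 m³ remain.
Put 25 m³ in container 5; 15 m³ remain.
Put 11 m³ in container 1; 0 m³ remain.
Put 8 m³ in container 2; 5 m³ remain.
Put 6 m³ in container 3; 7 m³ remain.
Put 6 m³ in container 3; 1 m³ remain.
Put 5 m³ in container 2; 0 m³ remain.

5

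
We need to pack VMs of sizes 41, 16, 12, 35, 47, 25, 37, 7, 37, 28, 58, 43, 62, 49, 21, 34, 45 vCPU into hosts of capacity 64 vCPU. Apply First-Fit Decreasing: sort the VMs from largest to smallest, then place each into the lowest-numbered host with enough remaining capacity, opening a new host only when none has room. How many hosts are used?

Sorted descending: 62, 58, 49, 47, 45, 43, 41, 37, 37, 35, 34, 28, 25, 21, 16, 12, 7.
62 vCPU → host 1 (remaining 2 vCPU)
58 vCPU → host 2 (remaining 6 vCPU)
49 vCPU → host 3 (remaining 15 vCPU)
47 vCPU → host 4 (remaining 17 vCPU)
45 vCPU → host 5 (remaining 19 vCPU)
43 vCPU → host 6 (remaining 21 vCPU)
41 vCPU → host 7 (remaining 23 vCPU)
37 vCPU → host 8 (remaining 27 vCPU)
37 vCPU → host 9 (remaining 27 vCPU)
35 vCPU → host 10 (remaining 29 vCPU)
34 vCPU → host 11 (remaining 30 vCPU)
28 vCPU → host 10 (remaining 1 vCPU)
25 vCPU → host 8 (remaining 2 vCPU)
21 vCPU → host 6 (remaining 0 vCPU)
16 vCPU → host 4 (remaining 1 vCPU)
12 vCPU → host 3 (remaining 3 vCPU)
7 vCPU → host 5 (remaining 12 vCPU)

11 hosts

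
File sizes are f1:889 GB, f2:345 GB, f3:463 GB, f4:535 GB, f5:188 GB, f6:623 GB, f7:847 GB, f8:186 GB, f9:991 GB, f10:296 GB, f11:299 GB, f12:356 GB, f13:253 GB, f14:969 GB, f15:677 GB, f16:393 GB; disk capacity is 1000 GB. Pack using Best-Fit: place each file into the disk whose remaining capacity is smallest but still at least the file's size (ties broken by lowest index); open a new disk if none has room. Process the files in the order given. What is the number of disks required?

disk 1: place f1 (889 GB), 111 GB left
disk 2: place f2 (345 GB), 655 GB left
disk 2: place f3 (463 GB), 192 GB left
disk 3: place f4 (535 GB), 465 GB left
disk 2: place f5 (188 GB), 4 GB left
disk 4: place f6 (623 GB), 377 GB left
disk 5: place f7 (847 GB), 153 GB left
disk 4: place f8 (186 GB), 191 GB left
disk 6: place f9 (991 GB), 9 GB left
disk 3: place f10 (296 GB), 169 GB left
disk 7: place f11 (299 GB), 701 GB left
disk 7: place f12 (356 GB), 345 GB left
disk 7: place f13 (253 GB), 92 GB left
disk 8: place f14 (969 GB), 31 GB left
disk 9: place f15 (677 GB), 323 GB left
disk 10: place f16 (393 GB), 607 GB left
Final disks: [889] [345,463,188] [535,296] [623,186] [847] [991] [299,356,253] [969] [677] [393].

10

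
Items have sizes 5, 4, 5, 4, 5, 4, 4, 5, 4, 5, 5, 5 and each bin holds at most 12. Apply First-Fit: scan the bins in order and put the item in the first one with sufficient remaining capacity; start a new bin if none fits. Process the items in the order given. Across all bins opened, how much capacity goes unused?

5 → bin 1 (remaining 7)
4 → bin 1 (remaining 3)
5 → bin 2 (remaining 7)
4 → bin 2 (remaining 3)
5 → bin 3 (remaining 7)
4 → bin 3 (remaining 3)
4 → bin 4 (remaining 8)
5 → bin 4 (remaining 3)
4 → bin 5 (remaining 8)
5 → bin 5 (remaining 3)
5 → bin 6 (remaining 7)
5 → bin 6 (remaining 2)
6 bins × 12 = 72; used 55; unused 17.

17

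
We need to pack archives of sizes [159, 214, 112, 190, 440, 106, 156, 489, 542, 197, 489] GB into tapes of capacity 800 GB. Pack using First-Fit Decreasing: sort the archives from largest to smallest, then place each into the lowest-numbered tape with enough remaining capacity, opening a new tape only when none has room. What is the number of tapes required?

Sorted descending: 542, 489, 489, 440, 214, 197, 190, 159, 156, 112, 106.
542 GB → tape 1 (remaining 258 GB)
489 GB → tape 2 (remaining 311 GB)
489 GB → tape 3 (remaining 311 GB)
440 GB → tape 4 (remaining 360 GB)
214 GB → tape 1 (remaining 44 GB)
197 GB → tape 2 (remaining 114 GB)
190 GB → tape 3 (remaining 121 GB)
159 GB → tape 4 (remaining 201 GB)
156 GB → tape 4 (remaining 45 GB)
112 GB → tape 2 (remaining 2 GB)
106 GB → tape 3 (remaining 15 GB)
Final tapes: [542,214] [489,197,112] [489,190,106] [440,159,156].

4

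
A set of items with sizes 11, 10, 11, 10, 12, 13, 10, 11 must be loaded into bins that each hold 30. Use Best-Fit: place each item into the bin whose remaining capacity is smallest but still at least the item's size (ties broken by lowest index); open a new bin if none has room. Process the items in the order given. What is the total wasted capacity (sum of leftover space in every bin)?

32

11 → bin 1 (remaining 19)
10 → bin 1 (remaining 9)
11 → bin 2 (remaining 19)
10 → bin 2 (remaining 9)
12 → bin 3 (remaining 18)
13 → bin 3 (remaining 5)
10 → bin 4 (remaining 20)
11 → bin 4 (remaining 9)
4 bins × 30 = 120; used 88; unused 32.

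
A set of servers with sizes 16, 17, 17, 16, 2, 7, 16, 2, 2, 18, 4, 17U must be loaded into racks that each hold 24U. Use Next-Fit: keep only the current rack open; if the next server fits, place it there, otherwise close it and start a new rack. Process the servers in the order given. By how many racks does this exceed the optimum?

Next-Fit: [16] [17] [17] [16,2] [7,16] [2,2,18] [4,17] → 7 racks.
7 servers exceed 12U (half the capacity), and no two of those can share a rack, so at least 7 racks are needed.
So 7 is already optimal.

0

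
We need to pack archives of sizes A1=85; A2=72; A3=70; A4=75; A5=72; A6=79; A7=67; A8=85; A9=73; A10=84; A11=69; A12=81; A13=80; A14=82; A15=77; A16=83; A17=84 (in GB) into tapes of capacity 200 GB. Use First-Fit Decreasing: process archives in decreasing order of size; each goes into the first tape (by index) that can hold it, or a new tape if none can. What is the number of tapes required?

Sorted descending: 85, 85, 84, 84, 83, 82, 81, 80, 79, 77, 75, 73, 72, 72, 70, 69, 67.
Put 85 GB in tape 1; 115 GB remain.
Put 85 GB in tape 1; 30 GB remain.
Put 84 GB in tape 2; 116 GB remain.
Put 84 GB in tape 2; 32 GB remain.
Put 83 GB in tape 3; 117 GB remain.
Put 82 GB in tape 3; 35 GB remain.
Put 81 GB in tape 4; 119 GB remain.
Put 80 GB in tape 4; 39 GB remain.
Put 79 GB in tape 5; 121 GB remain.
Put 77 GB in tape 5; 44 GB remain.
Put 75 GB in tape 6; 125 GB remain.
Put 73 GB in tape 6; 52 GB remain.
Put 72 GB in tape 7; 128 GB remain.
Put 72 GB in tape 7; 56 GB remain.
Put 70 GB in tape 8; 130 GB remain.
Put 69 GB in tape 8; 61 GB remain.
Put 67 GB in tape 9; 133 GB remain.

9 tapes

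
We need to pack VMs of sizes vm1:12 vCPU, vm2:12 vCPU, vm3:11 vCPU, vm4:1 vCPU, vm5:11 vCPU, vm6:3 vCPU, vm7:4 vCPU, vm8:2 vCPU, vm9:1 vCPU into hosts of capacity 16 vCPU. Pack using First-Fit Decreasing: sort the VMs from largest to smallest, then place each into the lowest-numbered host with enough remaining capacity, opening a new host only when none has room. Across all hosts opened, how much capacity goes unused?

7

Sorted descending: 12, 12, 11, 11, 4, 3, 2, 1, 1.
Put 12 vCPU in host 1; 4 vCPU remain.
Put 12 vCPU in host 2; 4 vCPU remain.
Put 11 vCPU in host 3; 5 vCPU remain.
Put 11 vCPU in host 4; 5 vCPU remain.
Put 4 vCPU in host 1; 0 vCPU remain.
Put 3 vCPU in host 2; 1 vCPU remain.
Put 2 vCPU in host 3; 3 vCPU remain.
Put 1 vCPU in host 2; 0 vCPU remain.
Put 1 vCPU in host 3; 2 vCPU remain.
4 hosts × 16 vCPU = 64 vCPU; used 57 vCPU; unused 7 vCPU.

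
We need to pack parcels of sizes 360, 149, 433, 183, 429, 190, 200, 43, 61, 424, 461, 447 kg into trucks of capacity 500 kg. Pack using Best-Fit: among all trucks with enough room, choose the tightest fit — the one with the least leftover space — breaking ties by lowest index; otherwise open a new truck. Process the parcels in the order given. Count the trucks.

8

360 kg → truck 1 (remaining 140 kg)
149 kg → truck 2 (remaining 351 kg)
433 kg → truck 3 (remaining 67 kg)
183 kg → truck 2 (remaining 168 kg)
429 kg → truck 4 (remaining 71 kg)
190 kg → truck 5 (remaining 310 kg)
200 kg → truck 5 (remaining 110 kg)
43 kg → truck 3 (remaining 24 kg)
61 kg → truck 4 (remaining 10 kg)
424 kg → truck 6 (remaining 76 kg)
461 kg → truck 7 (remaining 39 kg)
447 kg → truck 8 (remaining 53 kg)
Final trucks: [360] [149,183] [433,43] [429,61] [190,200] [424] [461] [447].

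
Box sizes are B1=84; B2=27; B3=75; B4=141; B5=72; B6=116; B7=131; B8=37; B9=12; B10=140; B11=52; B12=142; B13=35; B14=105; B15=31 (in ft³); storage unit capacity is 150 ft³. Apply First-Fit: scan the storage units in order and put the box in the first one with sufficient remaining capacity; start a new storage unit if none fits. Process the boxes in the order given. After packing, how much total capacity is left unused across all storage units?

B1 (84 ft³) → storage unit 1 (remaining 66 ft³)
B2 (27 ft³) → storage unit 1 (remaining 39 ft³)
B3 (75 ft³) → storage unit 2 (remaining 75 ft³)
B4 (141 ft³) → storage unit 3 (remaining 9 ft³)
B5 (72 ft³) → storage unit 2 (remaining 3 ft³)
B6 (116 ft³) → storage unit 4 (remaining 34 ft³)
B7 (131 ft³) → storage unit 5 (remaining 19 ft³)
B8 (37 ft³) → storage unit 1 (remaining 2 ft³)
B9 (12 ft³) → storage unit 4 (remaining 22 ft³)
B10 (140 ft³) → storage unit 6 (remaining 10 ft³)
B11 (52 ft³) → storage unit 7 (remaining 98 ft³)
B12 (142 ft³) → storage unit 8 (remaining 8 ft³)
B13 (35 ft³) → storage unit 7 (remaining 63 ft³)
B14 (105 ft³) → storage unit 9 (remaining 45 ft³)
B15 (31 ft³) → storage unit 7 (remaining 32 ft³)
9 storage units × 150 ft³ = 1350 ft³; used 1200 ft³; unused 150 ft³.

150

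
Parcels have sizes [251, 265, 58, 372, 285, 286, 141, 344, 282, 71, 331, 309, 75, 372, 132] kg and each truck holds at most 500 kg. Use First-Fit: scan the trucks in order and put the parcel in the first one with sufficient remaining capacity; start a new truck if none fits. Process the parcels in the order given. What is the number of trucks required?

251 kg → truck 1 (remaining 249 kg)
265 kg → truck 2 (remaining 235 kg)
58 kg → truck 1 (remaining 191 kg)
372 kg → truck 3 (remaining 128 kg)
285 kg → truck 4 (remaining 215 kg)
286 kg → truck 5 (remaining 214 kg)
141 kg → truck 1 (remaining 50 kg)
344 kg → truck 6 (remaining 156 kg)
282 kg → truck 7 (remaining 218 kg)
71 kg → truck 2 (remaining 164 kg)
331 kg → truck 8 (remaining 169 kg)
309 kg → truck 9 (remaining 191 kg)
75 kg → truck 2 (remaining 89 kg)
372 kg → truck 10 (remaining 128 kg)
132 kg → truck 4 (remaining 83 kg)

10 trucks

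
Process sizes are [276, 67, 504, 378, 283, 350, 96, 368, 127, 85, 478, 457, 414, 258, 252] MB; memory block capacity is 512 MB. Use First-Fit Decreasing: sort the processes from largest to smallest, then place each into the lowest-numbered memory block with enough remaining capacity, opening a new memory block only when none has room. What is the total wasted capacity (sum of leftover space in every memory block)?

Sorted descending: 504, 478, 457, 414, 378, 368, 350, 283, 276, 258, 252, 127, 96, 85, 67.
504 MB → memory block 1 (remaining 8 MB)
478 MB → memory block 2 (remaining 34 MB)
457 MB → memory block 3 (remaining 55 MB)
414 MB → memory block 4 (remaining 98 MB)
378 MB → memory block 5 (remaining 134 MB)
368 MB → memory block 6 (remaining 144 MB)
350 MB → memory block 7 (remaining 162 MB)
283 MB → memory block 8 (remaining 229 MB)
276 MB → memory block 9 (remaining 236 MB)
258 MB → memory block 10 (remaining 254 MB)
252 MB → memory block 10 (remaining 2 MB)
127 MB → memory block 5 (remaining 7 MB)
96 MB → memory block 4 (remaining 2 MB)
85 MB → memory block 6 (remaining 59 MB)
67 MB → memory block 7 (remaining 95 MB)
10 memory blocks × 512 MB = 5120 MB; used 4393 MB; unused 727 MB.

727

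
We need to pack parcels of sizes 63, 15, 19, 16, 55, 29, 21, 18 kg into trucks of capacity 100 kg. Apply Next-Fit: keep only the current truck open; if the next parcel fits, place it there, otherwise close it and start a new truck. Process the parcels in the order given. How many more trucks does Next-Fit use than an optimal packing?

0

Next-Fit: [63,15,19] [16,55,29] [21,18] → 3 trucks.
Total size 236 kg; any packing needs at least ⌈236/100⌉ = 3 trucks.
So 3 is already optimal.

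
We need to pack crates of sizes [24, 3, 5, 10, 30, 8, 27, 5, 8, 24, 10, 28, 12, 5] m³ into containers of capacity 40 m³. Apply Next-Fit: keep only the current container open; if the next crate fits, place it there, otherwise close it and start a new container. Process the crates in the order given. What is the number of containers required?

Put 24 m³ in container 1; 16 m³ remain.
Put 3 m³ in container 1; 13 m³ remain.
Put 5 m³ in container 1; 8 m³ remain.
Put 10 m³ in container 2; 30 m³ remain.
Put 30 m³ in container 2; 0 m³ remain.
Put 8 m³ in container 3; 32 m³ remain.
Put 27 m³ in container 3; 5 m³ remain.
Put 5 m³ in container 3; 0 m³ remain.
Put 8 m³ in container 4; 32 m³ remain.
Put 24 m³ in container 4; 8 m³ remain.
Put 10 m³ in container 5; 30 m³ remain.
Put 28 m³ in container 5; 2 m³ remain.
Put 12 m³ in container 6; 28 m³ remain.
Put 5 m³ in container 6; 23 m³ remain.

6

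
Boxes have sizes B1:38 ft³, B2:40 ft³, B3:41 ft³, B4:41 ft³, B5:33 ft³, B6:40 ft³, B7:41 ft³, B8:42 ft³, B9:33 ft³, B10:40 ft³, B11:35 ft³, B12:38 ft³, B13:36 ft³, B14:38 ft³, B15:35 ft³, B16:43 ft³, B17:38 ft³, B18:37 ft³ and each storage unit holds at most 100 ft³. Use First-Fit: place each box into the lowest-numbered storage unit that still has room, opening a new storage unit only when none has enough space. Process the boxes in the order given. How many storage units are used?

Put B1 (38 ft³) in storage unit 1; 62 ft³ remain.
Put B2 (40 ft³) in storage unit 1; 22 ft³ remain.
Put B3 (41 ft³) in storage unit 2; 59 ft³ remain.
Put B4 (41 ft³) in storage unit 2; 18 ft³ remain.
Put B5 (33 ft³) in storage unit 3; 67 ft³ remain.
Put B6 (40 ft³) in storage unit 3; 27 ft³ remain.
Put B7 (41 ft³) in storage unit 4; 59 ft³ remain.
Put B8 (42 ft³) in storage unit 4; 17 ft³ remain.
Put B9 (33 ft³) in storage unit 5; 67 ft³ remain.
Put B10 (40 ft³) in storage unit 5; 27 ft³ remain.
Put B11 (35 ft³) in storage unit 6; 65 ft³ remain.
Put B12 (38 ft³) in storage unit 6; 27 ft³ remain.
Put B13 (36 ft³) in storage unit 7; 64 ft³ remain.
Put B14 (38 ft³) in storage unit 7; 26 ft³ remain.
Put B15 (35 ft³) in storage unit 8; 65 ft³ remain.
Put B16 (43 ft³) in storage unit 8; 22 ft³ remain.
Put B17 (38 ft³) in storage unit 9; 62 ft³ remain.
Put B18 (37 ft³) in storage unit 9; 25 ft³ remain.

9 storage units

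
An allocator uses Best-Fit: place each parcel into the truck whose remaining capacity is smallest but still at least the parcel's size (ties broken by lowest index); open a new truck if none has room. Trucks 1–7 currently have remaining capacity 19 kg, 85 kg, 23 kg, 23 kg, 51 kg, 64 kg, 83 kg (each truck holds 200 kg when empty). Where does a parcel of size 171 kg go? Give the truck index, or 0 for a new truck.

0

No truck has ≥ 171 kg free, so a new truck is opened.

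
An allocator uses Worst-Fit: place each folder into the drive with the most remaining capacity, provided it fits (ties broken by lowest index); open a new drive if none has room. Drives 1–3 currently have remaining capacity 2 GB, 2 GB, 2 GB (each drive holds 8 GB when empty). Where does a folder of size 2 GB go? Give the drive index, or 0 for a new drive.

Drives with room: drive 1 (2 GB), drive 2 (2 GB), drive 3 (2 GB).
Most room is drive 1 with 2 GB free.

1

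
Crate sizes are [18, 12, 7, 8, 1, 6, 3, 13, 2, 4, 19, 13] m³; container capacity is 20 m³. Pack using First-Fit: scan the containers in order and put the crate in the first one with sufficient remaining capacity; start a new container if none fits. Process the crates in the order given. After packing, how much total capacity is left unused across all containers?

Put 18 m³ in container 1; 2 m³ remain.
Put 12 m³ in container 2; 8 m³ remain.
Put 7 m³ in container 2; 1 m³ remain.
Put 8 m³ in container 3; 12 m³ remain.
Put 1 m³ in container 1; 1 m³ remain.
Put 6 m³ in container 3; 6 m³ remain.
Put 3 m³ in container 3; 3 m³ remain.
Put 13 m³ in container 4; 7 m³ remain.
Put 2 m³ in container 3; 1 m³ remain.
Put 4 m³ in container 4; 3 m³ remain.
Put 19 m³ in container 5; 1 m³ remain.
Put 13 m³ in container 6; 7 m³ remain.
6 containers × 20 m³ = 120 m³; used 106 m³; unused 14 m³.

14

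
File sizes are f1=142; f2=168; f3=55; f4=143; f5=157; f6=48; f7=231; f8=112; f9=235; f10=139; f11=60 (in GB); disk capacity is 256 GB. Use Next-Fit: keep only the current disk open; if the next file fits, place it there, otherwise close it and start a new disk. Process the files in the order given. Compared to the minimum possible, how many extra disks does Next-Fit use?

Next-Fit: [142] [168,55] [143] [157,48] [231] [112] [235] [139,60] → 8 disks.
7 files exceed 128 GB (half the capacity), and no two of those can share a disk, so at least 7 disks are needed.
An optimal packing achieves that bound: [235] [231] [168,60] [157,55] [143,112] [142,48] [139] → 7 disks.
Excess: 8 − 7 = 1.

1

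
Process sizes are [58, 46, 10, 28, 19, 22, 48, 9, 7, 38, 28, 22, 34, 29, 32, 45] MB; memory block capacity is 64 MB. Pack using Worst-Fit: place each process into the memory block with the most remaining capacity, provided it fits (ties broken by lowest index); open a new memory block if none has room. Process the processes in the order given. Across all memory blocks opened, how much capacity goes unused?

165

58 MB → memory block 1 (remaining 6 MB)
46 MB → memory block 2 (remaining 18 MB)
10 MB → memory block 2 (remaining 8 MB)
28 MB → memory block 3 (remaining 36 MB)
19 MB → memory block 3 (remaining 17 MB)
22 MB → memory block 4 (remaining 42 MB)
48 MB → memory block 5 (remaining 16 MB)
9 MB → memory block 4 (remaining 33 MB)
7 MB → memory block 4 (remaining 26 MB)
38 MB → memory block 6 (remaining 26 MB)
28 MB → memory block 7 (remaining 36 MB)
22 MB → memory block 7 (remaining 14 MB)
34 MB → memory block 8 (remaining 30 MB)
29 MB → memory block 8 (remaining 1 MB)
32 MB → memory block 9 (remaining 32 MB)
45 MB → memory block 10 (remaining 19 MB)
10 memory blocks × 64 MB = 640 MB; used 475 MB; unused 165 MB.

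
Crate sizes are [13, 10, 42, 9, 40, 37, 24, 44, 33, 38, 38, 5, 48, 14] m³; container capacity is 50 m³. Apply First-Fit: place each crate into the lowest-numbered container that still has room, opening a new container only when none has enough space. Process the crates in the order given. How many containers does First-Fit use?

13 m³ → container 1 (remaining 37 m³)
10 m³ → container 1 (remaining 27 m³)
42 m³ → container 2 (remaining 8 m³)
9 m³ → container 1 (remaining 18 m³)
40 m³ → container 3 (remaining 10 m³)
37 m³ → container 4 (remaining 13 m³)
24 m³ → container 5 (remaining 26 m³)
44 m³ → container 6 (remaining 6 m³)
33 m³ → container 7 (remaining 17 m³)
38 m³ → container 8 (remaining 12 m³)
38 m³ → container 9 (remaining 12 m³)
5 m³ → container 1 (remaining 13 m³)
48 m³ → container 10 (remaining 2 m³)
14 m³ → container 5 (remaining 12 m³)
Final containers: [13,10,9,5] [42] [40] [37] [24,14] [44] [33] [38] [38] [48].

10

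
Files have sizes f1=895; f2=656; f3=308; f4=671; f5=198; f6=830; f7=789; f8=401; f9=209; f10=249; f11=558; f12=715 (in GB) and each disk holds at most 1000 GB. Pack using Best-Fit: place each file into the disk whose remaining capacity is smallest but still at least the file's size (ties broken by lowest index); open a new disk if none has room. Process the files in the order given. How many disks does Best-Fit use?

disk 1: place f1 (895 GB), 105 GB left
disk 2: place f2 (656 GB), 344 GB left
disk 2: place f3 (308 GB), 36 GB left
disk 3: place f4 (671 GB), 329 GB left
disk 3: place f5 (198 GB), 131 GB left
disk 4: place f6 (830 GB), 170 GB left
disk 5: place f7 (789 GB), 211 GB left
disk 6: place f8 (401 GB), 599 GB left
disk 5: place f9 (209 GB), 2 GB left
disk 6: place f10 (249 GB), 350 GB left
disk 7: place f11 (558 GB), 442 GB left
disk 8: place f12 (715 GB), 285 GB left

8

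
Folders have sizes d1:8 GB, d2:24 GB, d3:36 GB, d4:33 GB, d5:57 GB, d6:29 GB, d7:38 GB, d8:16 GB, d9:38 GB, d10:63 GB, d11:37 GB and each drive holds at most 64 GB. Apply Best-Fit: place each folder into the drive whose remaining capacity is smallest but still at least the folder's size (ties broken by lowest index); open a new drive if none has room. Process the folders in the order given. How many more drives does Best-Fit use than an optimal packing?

1

Best-Fit: [8,24] [36] [33,29] [57] [38,16] [38] [63] [37] → 8 drives.
7 folders exceed 32 GB (half the capacity), and no two of those can share a drive, so at least 7 drives are needed.
An optimal packing achieves that bound: [63] [57] [38,24] [38,16,8] [37] [36] [33,29] → 7 drives.
Excess: 8 − 7 = 1.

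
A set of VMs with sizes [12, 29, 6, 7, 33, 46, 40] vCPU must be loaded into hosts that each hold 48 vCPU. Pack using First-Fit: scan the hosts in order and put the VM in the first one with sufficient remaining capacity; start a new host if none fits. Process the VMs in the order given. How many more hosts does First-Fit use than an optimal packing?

0

First-Fit: [12,29,6] [7,33] [46] [40] → 4 hosts.
Total size 173 vCPU; any packing needs at least ⌈173/48⌉ = 4 hosts.
So 4 is already optimal.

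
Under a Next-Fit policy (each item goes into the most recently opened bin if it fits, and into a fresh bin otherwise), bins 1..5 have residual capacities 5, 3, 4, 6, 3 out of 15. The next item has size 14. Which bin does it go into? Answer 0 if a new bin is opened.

Next-Fit only looks at bin 5, which has 3 free.
14 does not fit, so a new bin is opened.

0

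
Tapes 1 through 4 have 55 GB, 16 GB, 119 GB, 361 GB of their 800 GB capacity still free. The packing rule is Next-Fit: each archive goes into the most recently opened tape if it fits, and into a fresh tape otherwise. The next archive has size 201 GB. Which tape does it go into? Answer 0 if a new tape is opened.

Next-Fit only looks at tape 4, which has 361 GB free.
201 GB fits there.

4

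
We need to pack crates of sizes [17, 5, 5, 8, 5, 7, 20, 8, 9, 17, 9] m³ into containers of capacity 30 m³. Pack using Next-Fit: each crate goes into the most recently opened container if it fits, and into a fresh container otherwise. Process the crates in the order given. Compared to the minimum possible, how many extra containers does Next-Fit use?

1

Next-Fit: [17,5,5] [8,5,7] [20,8] [9,17] [9] → 5 containers.
Total size 110 m³; any packing needs at least ⌈110/30⌉ = 4 containers.
An optimal packing achieves that bound: [20,9] [17,9] [17,8,5] [8,7,5,5] → 4 containers.
Excess: 5 − 4 = 1.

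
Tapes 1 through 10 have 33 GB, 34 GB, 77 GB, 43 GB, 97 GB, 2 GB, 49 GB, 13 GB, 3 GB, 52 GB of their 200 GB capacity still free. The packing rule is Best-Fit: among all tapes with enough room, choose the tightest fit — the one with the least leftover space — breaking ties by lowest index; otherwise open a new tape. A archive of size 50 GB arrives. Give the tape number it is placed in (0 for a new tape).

Tapes with room: tape 3 (77 GB), tape 5 (97 GB), tape 10 (52 GB).
Tightest fit is tape 10 with 52 GB free.

10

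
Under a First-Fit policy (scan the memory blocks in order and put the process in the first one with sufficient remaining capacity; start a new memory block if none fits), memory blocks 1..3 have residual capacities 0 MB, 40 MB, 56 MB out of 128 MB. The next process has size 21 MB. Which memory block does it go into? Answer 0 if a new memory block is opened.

Memory blocks with room: memory block 2 (40 MB), memory block 3 (56 MB).
The first with room is memory block 2.

2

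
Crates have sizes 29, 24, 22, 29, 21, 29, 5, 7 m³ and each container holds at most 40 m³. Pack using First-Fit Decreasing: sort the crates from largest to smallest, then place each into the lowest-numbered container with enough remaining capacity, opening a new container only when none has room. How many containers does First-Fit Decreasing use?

Sorted descending: 29, 29, 29, 24, 22, 21, 7, 5.
Put 29 m³ in container 1; 11 m³ remain.
Put 29 m³ in container 2; 11 m³ remain.
Put 29 m³ in container 3; 11 m³ remain.
Put 24 m³ in container 4; 16 m³ remain.
Put 22 m³ in container 5; 18 m³ remain.
Put 21 m³ in container 6; 19 m³ remain.
Put 7 m³ in container 1; 4 m³ remain.
Put 5 m³ in container 2; 6 m³ remain.
Final containers: [29,7] [29,5] [29] [24] [22] [21].

6 containers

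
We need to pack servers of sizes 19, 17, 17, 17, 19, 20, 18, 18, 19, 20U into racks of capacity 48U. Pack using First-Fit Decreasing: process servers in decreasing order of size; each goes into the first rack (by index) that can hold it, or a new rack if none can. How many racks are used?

5 racks

Sorted descending: 20, 20, 19, 19, 19, 18, 18, 17, 17, 17.
20U → rack 1 (remaining 28U)
20U → rack 1 (remaining 8U)
19U → rack 2 (remaining 29U)
19U → rack 2 (remaining 10U)
19U → rack 3 (remaining 29U)
18U → rack 3 (remaining 11U)
18U → rack 4 (remaining 30U)
17U → rack 4 (remaining 13U)
17U → rack 5 (remaining 31U)
17U → rack 5 (remaining 14U)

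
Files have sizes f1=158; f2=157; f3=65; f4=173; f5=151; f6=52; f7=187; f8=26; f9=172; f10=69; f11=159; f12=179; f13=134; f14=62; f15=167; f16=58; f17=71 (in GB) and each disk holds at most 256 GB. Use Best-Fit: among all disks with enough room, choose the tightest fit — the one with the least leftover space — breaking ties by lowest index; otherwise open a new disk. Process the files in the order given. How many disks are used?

Put f1 (158 GB) in disk 1; 98 GB remain.
Put f2 (157 GB) in disk 2; 99 GB remain.
Put f3 (65 GB) in disk 1; 33 GB remain.
Put f4 (173 GB) in disk 3; 83 GB remain.
Put f5 (151 GB) in disk 4; 105 GB remain.
Put f6 (52 GB) in disk 3; 31 GB remain.
Put f7 (187 GB) in disk 5; 69 GB remain.
Put f8 (26 GB) in disk 3; 5 GB remain.
Put f9 (172 GB) in disk 6; 84 GB remain.
Put f10 (69 GB) in disk 5; 0 GB remain.
Put f11 (159 GB) in disk 7; 97 GB remain.
Put f12 (179 GB) in disk 8; 77 GB remain.
Put f13 (134 GB) in disk 9; 122 GB remain.
Put f14 (62 GB) in disk 8; 15 GB remain.
Put f15 (167 GB) in disk 10; 89 GB remain.
Put f16 (58 GB) in disk 6; 26 GB remain.
Put f17 (71 GB) in disk 10; 18 GB remain.
Final disks: [158,65] [157] [173,52,26] [151] [187,69] [172,58] [159] [179,62] [134] [167,71].

10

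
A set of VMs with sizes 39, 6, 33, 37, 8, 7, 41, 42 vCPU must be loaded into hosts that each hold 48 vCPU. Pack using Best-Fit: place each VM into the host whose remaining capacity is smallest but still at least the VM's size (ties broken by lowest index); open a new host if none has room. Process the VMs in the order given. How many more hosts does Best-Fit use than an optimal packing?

Best-Fit: [39,6] [33,7] [37,8] [41] [42] → 5 hosts.
Total size 213 vCPU; any packing needs at least ⌈213/48⌉ = 5 hosts.
So 5 is already optimal.

0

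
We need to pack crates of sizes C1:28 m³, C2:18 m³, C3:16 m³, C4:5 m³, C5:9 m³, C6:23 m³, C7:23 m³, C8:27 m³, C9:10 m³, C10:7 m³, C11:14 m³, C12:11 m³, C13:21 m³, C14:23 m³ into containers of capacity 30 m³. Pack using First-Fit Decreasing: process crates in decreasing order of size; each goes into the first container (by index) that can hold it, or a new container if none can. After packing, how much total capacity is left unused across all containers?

Sorted descending: 28, 27, 23, 23, 23, 21, 18, 16, 14, 11, 10, 9, 7, 5.
container 1: place 28 m³, 2 m³ left
container 2: place 27 m³, 3 m³ left
container 3: place 23 m³, 7 m³ left
container 4: place 23 m³, 7 m³ left
container 5: place 23 m³, 7 m³ left
container 6: place 21 m³, 9 m³ left
container 7: place 18 m³, 12 m³ left
container 8: place 16 m³, 14 m³ left
container 8: place 14 m³, 0 m³ left
container 7: place 11 m³, 1 m³ left
container 9: place 10 m³, 20 m³ left
container 6: place 9 m³, 0 m³ left
container 3: place 7 m³, 0 m³ left
container 4: place 5 m³, 2 m³ left
9 containers × 30 m³ = 270 m³; used 235 m³; unused 35 m³.

35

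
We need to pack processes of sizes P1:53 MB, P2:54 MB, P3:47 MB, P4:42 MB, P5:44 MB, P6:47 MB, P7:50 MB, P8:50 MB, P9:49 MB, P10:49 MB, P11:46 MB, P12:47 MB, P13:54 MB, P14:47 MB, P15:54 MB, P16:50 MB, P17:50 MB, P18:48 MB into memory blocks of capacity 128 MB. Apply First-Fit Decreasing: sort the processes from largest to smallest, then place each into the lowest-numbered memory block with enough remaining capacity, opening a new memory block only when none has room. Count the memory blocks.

Sorted descending: 54, 54, 54, 53, 50, 50, 50, 50, 49, 49, 48, 47, 47, 47, 47, 46, 44, 42.
54 MB → memory block 1 (remaining 74 MB)
54 MB → memory block 1 (remaining 20 MB)
54 MB → memory block 2 (remaining 74 MB)
53 MB → memory block 2 (remaining 21 MB)
50 MB → memory block 3 (remaining 78 MB)
50 MB → memory block 3 (remaining 28 MB)
50 MB → memory block 4 (remaining 78 MB)
50 MB → memory block 4 (remaining 28 MB)
49 MB → memory block 5 (remaining 79 MB)
49 MB → memory block 5 (remaining 30 MB)
48 MB → memory block 6 (remaining 80 MB)
47 MB → memory block 6 (remaining 33 MB)
47 MB → memory block 7 (remaining 81 MB)
47 MB → memory block 7 (remaining 34 MB)
47 MB → memory block 8 (remaining 81 MB)
46 MB → memory block 8 (remaining 35 MB)
44 MB → memory block 9 (remaining 84 MB)
42 MB → memory block 9 (remaining 42 MB)
Final memory blocks: [54,54] [54,53] [50,50] [50,50] [49,49] [48,47] [47,47] [47,46] [44,42].

9 memory blocks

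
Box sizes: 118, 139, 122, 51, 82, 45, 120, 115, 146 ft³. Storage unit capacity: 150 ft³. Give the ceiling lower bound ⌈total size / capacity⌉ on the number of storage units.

Total size = 118 + 139 + 122 + 51 + 82 + 45 + 120 + 115 + 146 = 938 ft³.
⌈938 / 150⌉ = 7.

7 storage units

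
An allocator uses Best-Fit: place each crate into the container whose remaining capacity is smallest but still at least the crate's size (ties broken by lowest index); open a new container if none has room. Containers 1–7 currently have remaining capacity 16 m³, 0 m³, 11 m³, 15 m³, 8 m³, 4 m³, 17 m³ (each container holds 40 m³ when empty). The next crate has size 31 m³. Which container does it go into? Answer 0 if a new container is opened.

0

No container has ≥ 31 m³ free, so a new container is opened.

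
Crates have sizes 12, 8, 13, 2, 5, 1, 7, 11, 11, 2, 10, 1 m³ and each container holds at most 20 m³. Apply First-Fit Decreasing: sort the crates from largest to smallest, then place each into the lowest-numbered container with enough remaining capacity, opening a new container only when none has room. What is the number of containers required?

Sorted descending: 13, 12, 11, 11, 10, 8, 7, 5, 2, 2, 1, 1.
13 m³ → container 1 (remaining 7 m³)
12 m³ → container 2 (remaining 8 m³)
11 m³ → container 3 (remaining 9 m³)
11 m³ → container 4 (remaining 9 m³)
10 m³ → container 5 (remaining 10 m³)
8 m³ → container 2 (remaining 0 m³)
7 m³ → container 1 (remaining 0 m³)
5 m³ → container 3 (remaining 4 m³)
2 m³ → container 3 (remaining 2 m³)
2 m³ → container 3 (remaining 0 m³)
1 m³ → container 4 (remaining 8 m³)
1 m³ → container 4 (remaining 7 m³)
Final containers: [13,7] [12,8] [11,5,2,2] [11,1,1] [10].

5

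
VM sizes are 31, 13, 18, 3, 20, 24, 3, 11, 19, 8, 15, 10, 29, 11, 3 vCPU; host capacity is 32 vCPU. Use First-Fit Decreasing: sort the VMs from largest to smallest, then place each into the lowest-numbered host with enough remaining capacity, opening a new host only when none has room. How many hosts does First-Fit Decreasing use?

Sorted descending: 31, 29, 24, 20, 19, 18, 15, 13, 11, 11, 10, 8, 3, 3, 3.
Put 31 vCPU in host 1; 1 vCPU remain.
Put 29 vCPU in host 2; 3 vCPU remain.
Put 24 vCPU in host 3; 8 vCPU remain.
Put 20 vCPU in host 4; 12 vCPU remain.
Put 19 vCPU in host 5; 13 vCPU remain.
Put 18 vCPU in host 6; 14 vCPU remain.
Put 15 vCPU in host 7; 17 vCPU remain.
Put 13 vCPU in host 5; 0 vCPU remain.
Put 11 vCPU in host 4; 1 vCPU remain.
Put 11 vCPU in host 6; 3 vCPU remain.
Put 10 vCPU in host 7; 7 vCPU remain.
Put 8 vCPU in host 3; 0 vCPU remain.
Put 3 vCPU in host 2; 0 vCPU remain.
Put 3 vCPU in host 6; 0 vCPU remain.
Put 3 vCPU in host 7; 4 vCPU remain.

7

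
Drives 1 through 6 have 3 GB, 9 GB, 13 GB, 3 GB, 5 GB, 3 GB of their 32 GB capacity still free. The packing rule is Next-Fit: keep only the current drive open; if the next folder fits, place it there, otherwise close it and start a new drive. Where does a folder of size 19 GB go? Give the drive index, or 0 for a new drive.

0

Next-Fit only looks at drive 6, which has 3 GB free.
19 GB does not fit, so a new drive is opened.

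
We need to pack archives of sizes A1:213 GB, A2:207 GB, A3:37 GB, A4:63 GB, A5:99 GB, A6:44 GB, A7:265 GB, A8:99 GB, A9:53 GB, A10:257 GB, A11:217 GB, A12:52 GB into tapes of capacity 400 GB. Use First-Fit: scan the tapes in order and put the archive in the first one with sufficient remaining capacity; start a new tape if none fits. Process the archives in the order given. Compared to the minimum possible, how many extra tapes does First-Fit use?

0

First-Fit: [213,37,63,44] [207,99,53] [265,99] [257,52] [217] → 5 tapes.
Total size 1606 GB; any packing needs at least ⌈1606/400⌉ = 5 tapes.
So 5 is already optimal.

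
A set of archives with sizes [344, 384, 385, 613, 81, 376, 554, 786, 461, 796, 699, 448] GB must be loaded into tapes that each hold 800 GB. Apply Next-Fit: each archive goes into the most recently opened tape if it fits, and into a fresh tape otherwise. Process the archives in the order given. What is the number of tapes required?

10

tape 1: place 344 GB, 456 GB left
tape 1: place 384 GB, 72 GB left
tape 2: place 385 GB, 415 GB left
tape 3: place 613 GB, 187 GB left
tape 3: place 81 GB, 106 GB left
tape 4: place 376 GB, 424 GB left
tape 5: place 554 GB, 246 GB left
tape 6: place 786 GB, 14 GB left
tape 7: place 461 GB, 339 GB left
tape 8: place 796 GB, 4 GB left
tape 9: place 699 GB, 101 GB left
tape 10: place 448 GB, 352 GB left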